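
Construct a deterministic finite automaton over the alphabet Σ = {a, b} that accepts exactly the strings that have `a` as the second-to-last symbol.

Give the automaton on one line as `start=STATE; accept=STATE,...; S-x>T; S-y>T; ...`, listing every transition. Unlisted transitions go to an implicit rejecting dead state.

start=S0; accept=S3,S4; S0-a>S1; S0-b>S2; S1-a>S3; S1-b>S4; S2-a>S5; S2-b>S6; S3-a>S3; S3-b>S4; S4-a>S5; S4-b>S6; S5-a>S3; S5-b>S4; S6-a>S5; S6-b>S6

A DFA must remember the last 2 symbols (since which symbol is second-to-last isn't known until the input ends). Use one state per possible window of the last ≤2 symbols; accept from those whose window starts with `a`.
        a   b  
>  S0   S1  S2 
   S1   S3  S4 
   S2   S5  S6 
 * S3   S3  S4 
 * S4   S5  S6 
   S5   S3  S4 
   S6   S5  S6 
(> = start, * = accepting)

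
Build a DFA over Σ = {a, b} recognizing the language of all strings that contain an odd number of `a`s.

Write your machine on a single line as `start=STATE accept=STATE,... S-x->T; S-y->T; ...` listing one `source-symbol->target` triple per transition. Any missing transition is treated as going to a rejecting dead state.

The only thing that matters is how many `a`s have appeared, reduced mod 2. Use one state per residue: q0 for 0, …, q1 for 1. Reading `a` moves to the next residue; anything else stays put. q1 is accepting.
A 2-state machine:
        a   b  
>  q0   q1  q0 
 * q1   q0  q1 
(> = start, * = accepting)

start=q0; accept=q1; q0-a->q1; q0-b->q0; q1-a->q0; q1-b->q1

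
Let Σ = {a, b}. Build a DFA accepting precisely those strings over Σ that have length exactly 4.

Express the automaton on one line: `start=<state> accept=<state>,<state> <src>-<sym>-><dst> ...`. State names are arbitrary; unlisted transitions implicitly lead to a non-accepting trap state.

start=s0 accept=s4 s0-a->s1 s0-b->s1 s1-a->s2 s1-b->s2 s2-a->s3 s2-b->s3 s3-a->s4 s3-b->s4 s4-a->s5 s4-b->s5 s5-a->s5 s5-b->s5

We only need to distinguish lengths 0, 1, …, 4, and '>4'. Chain s0 → s1 → s2 → s3 → s4 → s5 on every symbol, with s5 looping. Accepting states: {s4}.
With 6 states:
        a   b  
>  s0   s1  s1 
   s1   s2  s2 
   s2   s3  s3 
   s3   s4  s4 
 * s4   s5  s5 
   s5   s5  s5 
(> = start, * = accepting)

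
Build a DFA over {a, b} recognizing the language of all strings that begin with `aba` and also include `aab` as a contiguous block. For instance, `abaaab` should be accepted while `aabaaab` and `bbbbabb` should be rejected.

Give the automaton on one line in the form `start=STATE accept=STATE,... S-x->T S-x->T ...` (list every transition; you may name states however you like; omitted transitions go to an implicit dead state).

start=s0 accept=s10 s0-a->s1 s0-b->s2 s1-a->s3 s1-b->s4 s2-a->s5 s2-b->s2 s3-a->s3 s3-b->s6 s4-a->s7 s4-b->s2 s5-a->s3 s5-b->s2 s6-a->s6 s6-b->s6 s7-a->s8 s7-b->s9 s8-a->s8 s8-b->s10 s9-a->s7 s9-b->s9 s10-a->s10 s10-b->s10

Build one automaton per condition and run them in lockstep. One (5 states) tracks whether the input so far still matches the prefix `aba`; the other (4 states) tracks whether and how much of `aab` has been seen. Each combined state is a pair, one component from each; accept when both components accept.
An 11-state machine:
          a    b  
>  s0     s1   s2 
   s1     s3   s4 
   s2     s5   s2 
   s3     s3   s6 
   s4     s7   s2 
   s5     s3   s2 
   s6     s6   s6 
   s7     s8   s9 
   s8     s8  s10 
   s9     s7   s9 
 * s10   s10  s10 
(> = start, * = accepting)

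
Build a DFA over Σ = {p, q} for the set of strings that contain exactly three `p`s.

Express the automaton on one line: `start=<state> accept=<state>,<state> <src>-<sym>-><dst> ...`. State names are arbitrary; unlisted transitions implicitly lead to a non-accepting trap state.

start=A accept=D A-p->B A-q->A B-p->C B-q->B C-p->D C-q->C D-p->E D-q->D E-p->E E-q->E

Only the number of `p`s matters, and only up to 4. Make a chain A → B → C → D → E advanced by each `p` (with E absorbing); every other symbol self-loops. The accepting set is {D}.
5 states suffice.
       p  q 
>  A   B  A 
   B   C  B 
   C   D  C 
 * D   E  D 
   E   E  E 
(> = start, * = accepting)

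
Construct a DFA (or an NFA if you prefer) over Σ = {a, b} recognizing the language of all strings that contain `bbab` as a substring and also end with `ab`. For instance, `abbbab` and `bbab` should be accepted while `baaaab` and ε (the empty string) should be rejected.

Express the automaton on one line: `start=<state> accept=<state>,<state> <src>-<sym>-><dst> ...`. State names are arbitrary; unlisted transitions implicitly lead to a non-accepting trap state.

start=S0 accept=S4 S0-a->S0 S0-b->S1 S1-a->S0 S1-b->S2 S2-a->S3 S2-b->S2 S3-a->S0 S3-b->S4 S4-a->S5 S4-b->S6 S5-a->S5 S5-b->S4 S6-a->S5 S6-b->S6

Handle the two conditions separately and then intersect. One (5 states) tracks whether and how much of `bbab` has been seen; the other (3 states) tracks how much of the suffix `ab` has currently been matched. Each combined state is a pair, one component from each; accept when both components accept. After merging equivalent states the machine shrinks.
A 7-state machine:
        a   b  
>  S0   S0  S1 
   S1   S0  S2 
   S2   S3  S2 
   S3   S0  S4 
 * S4   S5  S6 
   S5   S5  S4 
   S6   S5  S6 
(> = start, * = accepting)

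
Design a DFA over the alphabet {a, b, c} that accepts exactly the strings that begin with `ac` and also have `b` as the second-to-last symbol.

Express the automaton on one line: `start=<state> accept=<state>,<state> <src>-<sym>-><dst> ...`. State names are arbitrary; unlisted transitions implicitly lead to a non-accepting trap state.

start=q0 accept=q5,q6 q0-a->q1 q0-b->q2 q0-c->q2 q1-a->q2 q1-b->q2 q1-c->q3 q2-a->q2 q2-b->q2 q2-c->q2 q3-a->q3 q3-b->q4 q3-c->q3 q4-a->q5 q4-b->q6 q4-c->q5 q5-a->q3 q5-b->q4 q5-c->q3 q6-a->q5 q6-b->q6 q6-c->q5

Build one automaton per condition and run them in lockstep. The first has 4 states tracking whether the input so far still matches the prefix `ac`; the second has 13 states tracking the last 2 symbols read. A product state is a pair (one from each), accepting exactly when both do. After merging equivalent states the machine shrinks.
A 7-state machine:
        a   b   c  
>  q0   q1  q2  q2 
   q1   q2  q2  q3 
   q2   q2  q2  q2 
   q3   q3  q4  q3 
   q4   q5  q6  q5 
 * q5   q3  q4  q3 
 * q6   q5  q6  q5 
(> = start, * = accepting)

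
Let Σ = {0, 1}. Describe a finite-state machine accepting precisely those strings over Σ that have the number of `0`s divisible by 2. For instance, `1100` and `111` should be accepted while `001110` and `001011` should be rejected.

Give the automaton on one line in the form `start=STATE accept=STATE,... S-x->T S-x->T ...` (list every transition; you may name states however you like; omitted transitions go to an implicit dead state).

The only thing that matters is how many `0`s have appeared, reduced mod 2. Use one state per residue: A for 0, …, B for 1. Reading `0` moves to the next residue; anything else stays put. A is accepting.
       0  1 
>* A   B  A 
   B   A  B 
(> = start, * = accepting)

start=A accept=A A-0->B A-1->A B-0->A B-1->B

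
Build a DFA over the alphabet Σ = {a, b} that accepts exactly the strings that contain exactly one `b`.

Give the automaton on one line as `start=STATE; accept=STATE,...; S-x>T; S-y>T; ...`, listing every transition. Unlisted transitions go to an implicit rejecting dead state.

start=S0; accept=S1; S0-a>S0; S0-b>S1; S1-a>S1; S1-b>S2; S2-a>S2; S2-b>S2

Only the number of `b`s matters, and only up to 2. Make a chain S0 → S1 → S2 advanced by each `b` (with S2 absorbing); every other symbol self-loops. The accepting set is {S1}.
With 3 states:
        a   b  
>  S0   S0  S1 
 * S1   S1  S2 
   S2   S2  S2 
(> = start, * = accepting)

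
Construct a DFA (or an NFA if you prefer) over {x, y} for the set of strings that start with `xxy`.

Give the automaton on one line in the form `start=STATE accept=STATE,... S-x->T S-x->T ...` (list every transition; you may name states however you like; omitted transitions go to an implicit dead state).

Check the first 3 symbols one by one: s0 through s2 record how many have matched `xxy` so far; any wrong symbol goes to the dead state s4. After all 3 match we enter the accepting sink s3.
With 5 states:
        x   y  
>  s0   s1  s4 
   s1   s2  s4 
   s2   s4  s3 
 * s3   s3  s3 
   s4   s4  s4 
(> = start, * = accepting)

start=s0 accept=s3 s0-x->s1 s0-y->s4 s1-x->s2 s1-y->s4 s2-x->s4 s2-y->s3 s3-x->s3 s3-y->s3 s4-x->s4 s4-y->s4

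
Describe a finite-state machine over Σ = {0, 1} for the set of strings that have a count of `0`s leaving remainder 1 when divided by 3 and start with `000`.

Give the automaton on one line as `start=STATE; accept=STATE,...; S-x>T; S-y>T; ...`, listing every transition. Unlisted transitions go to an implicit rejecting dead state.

start=q0; accept=q5; q0-0>q1; q0-1>q2; q1-0>q3; q1-1>q2; q2-0>q2; q2-1>q2; q3-0>q4; q3-1>q2; q4-0>q5; q4-1>q4; q5-0>q6; q5-1>q5; q6-0>q4; q6-1>q6

Run two small machines in parallel and take their product. One (3 states) tracks the count of `0`s modulo 3; the other (5 states) tracks whether the input so far still matches the prefix `000`. Each combined state is a pair, one component from each; accept when both components accept. After merging equivalent states the machine shrinks.
With 7 states:
        0   1  
>  q0   q1  q2 
   q1   q3  q2 
   q2   q2  q2 
   q3   q4  q2 
   q4   q5  q4 
 * q5   q6  q5 
   q6   q4  q6 
(> = start, * = accepting)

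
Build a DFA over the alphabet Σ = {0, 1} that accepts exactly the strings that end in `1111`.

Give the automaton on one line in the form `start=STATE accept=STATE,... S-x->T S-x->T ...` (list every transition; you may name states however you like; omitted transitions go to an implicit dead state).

Let each state record the length of the longest suffix of the input read so far that is also a prefix of `1111`. q1 means the last symbol is `1`; q2 means the last 2 symbols are `11`; q3 means the last 3 symbols are `111`; q4 means the last 4 symbols are `1111`. Accept only at q4, where the string currently ends in `1111`.
5 states suffice.
        0   1  
>  q0   q0  q1 
   q1   q0  q2 
   q2   q0  q3 
   q3   q0  q4 
 * q4   q0  q4 
(> = start, * = accepting)

start=q0 accept=q4 q0-0->q0 q0-1->q1 q1-0->q0 q1-1->q2 q2-0->q0 q2-1->q3 q3-0->q0 q3-1->q4 q4-0->q0 q4-1->q4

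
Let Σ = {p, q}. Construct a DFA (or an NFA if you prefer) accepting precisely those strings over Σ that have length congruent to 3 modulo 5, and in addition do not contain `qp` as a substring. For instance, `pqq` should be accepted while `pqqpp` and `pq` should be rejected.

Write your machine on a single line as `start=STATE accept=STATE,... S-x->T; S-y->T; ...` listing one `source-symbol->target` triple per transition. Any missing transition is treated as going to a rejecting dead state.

start=A; accept=G,H; A-p->B; A-q->C; B-p->D; B-q->E; C-p->F; C-q->E; D-p->G; D-q->H; E-p->F; E-q->H; F-p->F; F-q->F; G-p->I; G-q->J; H-p->F; H-q->J; I-p->A; I-q->K; J-p->F; J-q->K; K-p->F; K-q->C

Run two small machines in parallel and take their product. The first has 5 states tracking the input length modulo 5; the second has 3 states tracking partial matches of the forbidden pattern `qp`. A product state is a pair (one from each), accepting exactly when both do. Minimizing collapses redundant product states.
With 11 states:
       p  q 
>  A   B  C 
   B   D  E 
   C   F  E 
   D   G  H 
   E   F  H 
   F   F  F 
 * G   I  J 
 * H   F  J 
   I   A  K 
   J   F  K 
   K   F  C 
(> = start, * = accepting)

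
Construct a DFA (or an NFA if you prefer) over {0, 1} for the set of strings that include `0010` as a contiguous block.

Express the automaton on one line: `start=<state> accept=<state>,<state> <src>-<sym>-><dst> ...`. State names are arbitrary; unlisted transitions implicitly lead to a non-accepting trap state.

start=A accept=E A-0->B A-1->A B-0->C B-1->A C-0->C C-1->D D-0->E D-1->A E-0->E E-1->E

States A..D record the length of the longest prefix of `0010` that matches the current input suffix. Reaching E means `0010` has been seen, and we stay there forever. Accept from E.
5 states suffice.
       0  1 
>  A   B  A 
   B   C  A 
   C   C  D 
   D   E  A 
 * E   E  E 
(> = start, * = accepting)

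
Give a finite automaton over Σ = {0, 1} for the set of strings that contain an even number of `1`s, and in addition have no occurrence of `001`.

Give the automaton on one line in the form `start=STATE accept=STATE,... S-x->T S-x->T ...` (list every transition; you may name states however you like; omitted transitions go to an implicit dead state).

start=q0 accept=q0,q1,q3 q0-0->q1 q0-1->q2 q1-0->q3 q1-1->q2 q2-0->q4 q2-1->q0 q3-0->q3 q3-1->q5 q4-0->q6 q4-1->q0 q5-0->q5 q5-1->q7 q6-0->q6 q6-1->q7 q7-0->q7 q7-1->q5

Handle the two conditions separately and then intersect. The first has 2 states tracking the count of `1`s modulo 2; the second has 4 states tracking partial matches of the forbidden pattern `001`. A product state is a pair (one from each), accepting exactly when both do.
8 states suffice.
        0   1  
>* q0   q1  q2 
 * q1   q3  q2 
   q2   q4  q0 
 * q3   q3  q5 
   q4   q6  q0 
   q5   q5  q7 
   q6   q6  q7 
   q7   q7  q5 
(> = start, * = accepting)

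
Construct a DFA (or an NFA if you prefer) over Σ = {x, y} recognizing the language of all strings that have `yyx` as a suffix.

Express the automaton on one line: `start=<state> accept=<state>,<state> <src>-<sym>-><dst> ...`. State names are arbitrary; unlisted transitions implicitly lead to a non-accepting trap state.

start=S0 accept=S3 S0-x->S0 S0-y->S1 S1-x->S0 S1-y->S2 S2-x->S3 S2-y->S2 S3-x->S0 S3-y->S1

Let each state record the length of the longest suffix of the input read so far that is also a prefix of `yyx`. S1 means the last symbol is `y`; S2 means the last 2 symbols are `yy`; S3 means the last 3 symbols are `yyx`. Accept only at S3, where the string currently ends in `yyx`.
A 4-state machine:
        x   y  
>  S0   S0  S1 
   S1   S0  S2 
   S2   S3  S2 
 * S3   S0  S1 
(> = start, * = accepting)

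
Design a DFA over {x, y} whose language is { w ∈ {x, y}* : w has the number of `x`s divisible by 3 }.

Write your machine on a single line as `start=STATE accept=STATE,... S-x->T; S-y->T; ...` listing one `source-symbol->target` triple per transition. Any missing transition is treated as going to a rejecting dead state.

Keep the running count of `x`s modulo 3: each `x` advances along the cycle q0 → q1 → q2 → q0 while other symbols loop. Accept at q0.
With 3 states:
        x   y  
>* q0   q1  q0 
   q1   q2  q1 
   q2   q0  q2 
(> = start, * = accepting)

start=q0; accept=q0; q0-x->q1; q0-y->q0; q1-x->q2; q1-y->q1; q2-x->q0; q2-y->q2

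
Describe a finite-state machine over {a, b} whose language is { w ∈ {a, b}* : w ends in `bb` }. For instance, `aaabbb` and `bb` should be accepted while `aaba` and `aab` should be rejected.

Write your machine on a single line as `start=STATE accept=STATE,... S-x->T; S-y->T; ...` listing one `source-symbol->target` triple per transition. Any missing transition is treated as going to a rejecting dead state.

Let each state record the length of the longest suffix of the input read so far that is also a prefix of `bb`. q1 means the last symbol is `b`; q2 means the last 2 symbols are `bb`. Accept only at q2, where the string currently ends in `bb`.
A 3-state machine:
        a   b  
>  q0   q0  q1 
   q1   q0  q2 
 * q2   q0  q2 
(> = start, * = accepting)

start=q0; accept=q2; q0-a->q0; q0-b->q1; q1-a->q0; q1-b->q2; q2-a->q0; q2-b->q2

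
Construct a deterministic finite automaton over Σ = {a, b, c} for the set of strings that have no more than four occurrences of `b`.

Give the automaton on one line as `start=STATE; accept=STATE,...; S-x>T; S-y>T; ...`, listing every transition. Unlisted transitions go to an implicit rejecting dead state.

start=S0; accept=S0,S1,S2,S3,S4; S0-a>S0; S0-b>S1; S0-c>S0; S1-a>S1; S1-b>S2; S1-c>S1; S2-a>S2; S2-b>S3; S2-c>S2; S3-a>S3; S3-b>S4; S3-c>S3; S4-a>S4; S4-b>S5; S4-c>S4; S5-a>S5; S5-b>S5; S5-c>S5

Only the number of `b`s matters, and only up to 5. Make a chain S0 → S1 → S2 → S3 → S4 → S5 advanced by each `b` (with S5 absorbing); every other symbol self-loops. The accepting set is {S0, S1, S2, S3, S4}.
With 6 states:
        a   b   c  
>* S0   S0  S1  S0 
 * S1   S1  S2  S1 
 * S2   S2  S3  S2 
 * S3   S3  S4  S3 
 * S4   S4  S5  S4 
   S5   S5  S5  S5 
(> = start, * = accepting)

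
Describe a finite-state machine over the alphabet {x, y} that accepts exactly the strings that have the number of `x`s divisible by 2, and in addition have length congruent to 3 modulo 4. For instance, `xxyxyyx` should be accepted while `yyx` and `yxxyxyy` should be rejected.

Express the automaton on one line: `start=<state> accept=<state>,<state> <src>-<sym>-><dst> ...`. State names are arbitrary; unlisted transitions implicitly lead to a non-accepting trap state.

start=S0 accept=S6 S0-x->S1 S0-y->S2 S1-x->S3 S1-y->S4 S2-x->S4 S2-y->S3 S3-x->S5 S3-y->S6 S4-x->S6 S4-y->S5 S5-x->S0 S5-y->S7 S6-x->S7 S6-y->S0 S7-x->S2 S7-y->S1

Run two small machines in parallel and take their product. One (2 states) tracks the count of `x`s modulo 2; the other (4 states) tracks the input length modulo 4. Each combined state is a pair, one component from each; accept when both components accept.
8 states suffice.
        x   y  
>  S0   S1  S2 
   S1   S3  S4 
   S2   S4  S3 
   S3   S5  S6 
   S4   S6  S5 
   S5   S0  S7 
 * S6   S7  S0 
   S7   S2  S1 
(> = start, * = accepting)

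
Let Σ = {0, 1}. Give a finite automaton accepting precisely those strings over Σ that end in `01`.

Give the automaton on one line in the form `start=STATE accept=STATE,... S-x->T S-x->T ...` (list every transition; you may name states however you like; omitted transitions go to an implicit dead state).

start=S0 accept=S2 S0-0->S1 S0-1->S0 S1-0->S1 S1-1->S2 S2-0->S1 S2-1->S0

Let each state record the length of the longest suffix of the input read so far that is also a prefix of `01`. S1 means the last symbol is `0`; S2 means the last 2 symbols are `01`. Accept only at S2, where the string currently ends in `01`.
        0   1  
>  S0   S1  S0 
   S1   S1  S2 
 * S2   S1  S0 
(> = start, * = accepting)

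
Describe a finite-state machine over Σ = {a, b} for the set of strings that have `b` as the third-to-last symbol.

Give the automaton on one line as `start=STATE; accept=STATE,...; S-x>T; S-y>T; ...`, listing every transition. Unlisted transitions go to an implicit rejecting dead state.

Because acceptance depends on a position counted from the end, the machine has to buffer the most recent 3 symbols. Make each state the string of the last up-to-3 symbols read; on input `x` shift the window left and append `x`. Accept when the buffered window has length 3 and begins with `b`.
A 15-state machine:
          a    b  
>  q0     q1   q2 
   q1     q3   q4 
   q2     q5   q6 
   q3     q7   q8 
   q4     q9  q10 
   q5    q11  q12 
   q6    q13  q14 
   q7     q7   q8 
   q8     q9  q10 
   q9    q11  q12 
   q10   q13  q14 
 * q11    q7   q8 
 * q12    q9  q10 
 * q13   q11  q12 
 * q14   q13  q14 
(> = start, * = accepting)

start=q0; accept=q11,q12,q13,q14; q0-a>q1; q0-b>q2; q1-a>q3; q1-b>q4; q2-a>q5; q2-b>q6; q3-a>q7; q3-b>q8; q4-a>q9; q4-b>q10; q5-a>q11; q5-b>q12; q6-a>q13; q6-b>q14; q7-a>q7; q7-b>q8; q8-a>q9; q8-b>q10; q9-a>q11; q9-b>q12; q10-a>q13; q10-b>q14; q11-a>q7; q11-b>q8; q12-a>q9; q12-b>q10; q13-a>q11; q13-b>q12; q14-a>q13; q14-b>q14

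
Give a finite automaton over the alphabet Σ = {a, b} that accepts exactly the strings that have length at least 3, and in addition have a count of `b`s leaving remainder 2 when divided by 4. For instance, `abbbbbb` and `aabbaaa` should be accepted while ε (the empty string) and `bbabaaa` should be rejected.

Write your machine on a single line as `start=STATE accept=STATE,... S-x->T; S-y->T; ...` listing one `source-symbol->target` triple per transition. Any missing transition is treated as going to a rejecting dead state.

start=q0; accept=q5; q0-a->q1; q0-b->q2; q1-a->q1; q1-b->q3; q2-a->q3; q2-b->q4; q3-a->q3; q3-b->q5; q4-a->q5; q4-b->q6; q5-a->q5; q5-b->q6; q6-a->q6; q6-b->q1

Handle the two conditions separately and then intersect. The first has 5 states tracking the input length, saturating at 4; the second has 4 states tracking the count of `b`s modulo 4. A product state is a pair (one from each), accepting exactly when both do. Minimizing collapses redundant product states.
A 7-state machine:
        a   b  
>  q0   q1  q2 
   q1   q1  q3 
   q2   q3  q4 
   q3   q3  q5 
   q4   q5  q6 
 * q5   q5  q6 
   q6   q6  q1 
(> = start, * = accepting)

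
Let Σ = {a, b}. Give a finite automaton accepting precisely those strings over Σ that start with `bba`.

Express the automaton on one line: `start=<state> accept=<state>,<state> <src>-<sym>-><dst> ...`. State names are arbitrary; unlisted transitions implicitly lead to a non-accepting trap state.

Check the first 3 symbols one by one: S0 through S2 record how many have matched `bba` so far; any wrong symbol goes to the dead state S4. After all 3 match we enter the accepting sink S3.
With 5 states:
        a   b  
>  S0   S4  S1 
   S1   S4  S2 
   S2   S3  S4 
 * S3   S3  S3 
   S4   S4  S4 
(> = start, * = accepting)

start=S0 accept=S3 S0-a->S4 S0-b->S1 S1-a->S4 S1-b->S2 S2-a->S3 S2-b->S4 S3-a->S3 S3-b->S3 S4-a->S4 S4-b->S4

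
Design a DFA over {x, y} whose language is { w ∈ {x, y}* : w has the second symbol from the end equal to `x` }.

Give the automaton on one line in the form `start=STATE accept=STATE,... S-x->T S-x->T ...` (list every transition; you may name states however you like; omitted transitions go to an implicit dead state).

start=q0 accept=q3,q4 q0-x->q1 q0-y->q2 q1-x->q3 q1-y->q4 q2-x->q5 q2-y->q6 q3-x->q3 q3-y->q4 q4-x->q5 q4-y->q6 q5-x->q3 q5-y->q4 q6-x->q5 q6-y->q6

Because acceptance depends on a position counted from the end, the machine has to buffer the most recent 2 symbols. Make each state the string of the last up-to-2 symbols read; on input `x` shift the window left and append `x`. Accept when the buffered window has length 2 and begins with `x`.
        x   y  
>  q0   q1  q2 
   q1   q3  q4 
   q2   q5  q6 
 * q3   q3  q4 
 * q4   q5  q6 
   q5   q3  q4 
   q6   q5  q6 
(> = start, * = accepting)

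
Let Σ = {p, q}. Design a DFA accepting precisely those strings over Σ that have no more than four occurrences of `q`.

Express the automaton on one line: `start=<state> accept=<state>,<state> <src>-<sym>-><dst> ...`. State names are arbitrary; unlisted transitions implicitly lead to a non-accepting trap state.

Count `q`s, saturating at 5: states S0 through S4 mean 0 through 4 `q`s seen; S5 means more than 4. Each `q` increments (capped at S5); other symbols loop. Accept from {S0, S1, S2, S3, S4}.
        p   q  
>* S0   S0  S1 
 * S1   S1  S2 
 * S2   S2  S3 
 * S3   S3  S4 
 * S4   S4  S5 
   S5   S5  S5 
(> = start, * = accepting)

start=S0 accept=S0,S1,S2,S3,S4 S0-p->S0 S0-q->S1 S1-p->S1 S1-q->S2 S2-p->S2 S2-q->S3 S3-p->S3 S3-q->S4 S4-p->S4 S4-q->S5 S5-p->S5 S5-q->S5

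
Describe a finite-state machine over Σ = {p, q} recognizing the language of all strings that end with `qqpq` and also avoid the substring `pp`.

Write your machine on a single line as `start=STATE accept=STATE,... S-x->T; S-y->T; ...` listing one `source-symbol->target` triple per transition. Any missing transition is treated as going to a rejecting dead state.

start=A; accept=G; A-p->B; A-q->C; B-p->D; B-q->C; C-p->B; C-q->E; D-p->D; D-q->D; E-p->F; E-q->E; F-p->D; F-q->G; G-p->B; G-q->E

Build one automaton per condition and run them in lockstep. The first has 5 states tracking how much of the suffix `qqpq` has currently been matched; the second has 3 states tracking partial matches of the forbidden pattern `pp`. A product state is a pair (one from each), accepting exactly when both do. Minimizing collapses redundant product states.
With 7 states:
       p  q 
>  A   B  C 
   B   D  C 
   C   B  E 
   D   D  D 
   E   F  E 
   F   D  G 
 * G   B  E 
(> = start, * = accepting)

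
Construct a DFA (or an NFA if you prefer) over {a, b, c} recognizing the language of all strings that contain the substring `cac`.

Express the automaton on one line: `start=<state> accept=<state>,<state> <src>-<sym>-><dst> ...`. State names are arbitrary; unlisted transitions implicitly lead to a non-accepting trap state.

start=S0 accept=S3 S0-a->S0 S0-b->S0 S0-c->S1 S1-a->S2 S1-b->S0 S1-c->S1 S2-a->S0 S2-b->S0 S2-c->S3 S3-a->S3 S3-b->S3 S3-c->S3

Track how much of `cac` has been matched so far: state S0 is no progress, S3 is the absorbing accept state reached once `cac` has occurred. Intermediate states record partial matches; on a mismatch, fall back to the longest reusable overlap.
4 states suffice.
        a   b   c  
>  S0   S0  S0  S1 
   S1   S2  S0  S1 
   S2   S0  S0  S3 
 * S3   S3  S3  S3 
(> = start, * = accepting)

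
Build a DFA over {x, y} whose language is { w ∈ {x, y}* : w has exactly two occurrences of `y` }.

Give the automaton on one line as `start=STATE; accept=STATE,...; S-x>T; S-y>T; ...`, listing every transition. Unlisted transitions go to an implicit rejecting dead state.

Only the number of `y`s matters, and only up to 3. Make a chain s0 → s1 → s2 → s3 advanced by each `y` (with s3 absorbing); every other symbol self-loops. The accepting set is {s2}.
        x   y  
>  s0   s0  s1 
   s1   s1  s2 
 * s2   s2  s3 
   s3   s3  s3 
(> = start, * = accepting)

start=s0; accept=s2; s0-x>s0; s0-y>s1; s1-x>s1; s1-y>s2; s2-x>s2; s2-y>s3; s3-x>s3; s3-y>s3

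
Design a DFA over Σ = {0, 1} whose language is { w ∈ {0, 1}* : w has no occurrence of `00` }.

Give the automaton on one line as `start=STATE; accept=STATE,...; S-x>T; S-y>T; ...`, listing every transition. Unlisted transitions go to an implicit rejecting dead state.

start=A; accept=A,B; A-0>B; A-1>A; B-0>C; B-1>A; C-0>C; C-1>C

Track partial matches of the forbidden pattern `00`. State C is a dead state reached once `00` has occurred; every other state accepts. A means no part of `00` is currently matched.
3 states suffice.
       0  1 
>* A   B  A 
 * B   C  A 
   C   C  C 
(> = start, * = accepting)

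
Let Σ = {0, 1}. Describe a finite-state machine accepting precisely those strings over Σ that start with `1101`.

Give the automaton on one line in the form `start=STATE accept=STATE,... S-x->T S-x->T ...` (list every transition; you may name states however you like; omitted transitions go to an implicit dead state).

Check the first 4 symbols one by one: A through D record how many have matched `1101` so far; any wrong symbol goes to the dead state F. After all 4 match we enter the accepting sink E.
A 6-state machine:
       0  1 
>  A   F  B 
   B   F  C 
   C   D  F 
   D   F  E 
 * E   E  E 
   F   F  F 
(> = start, * = accepting)

start=A accept=E A-0->F A-1->B B-0->F B-1->C C-0->D C-1->F D-0->F D-1->E E-0->E E-1->E F-0->F F-1->F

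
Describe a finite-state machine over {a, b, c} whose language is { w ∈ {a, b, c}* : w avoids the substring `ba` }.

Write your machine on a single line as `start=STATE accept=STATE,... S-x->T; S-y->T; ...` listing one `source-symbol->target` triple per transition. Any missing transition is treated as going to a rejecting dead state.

Track partial matches of the forbidden pattern `ba`. State s2 is a dead state reached once `ba` has occurred; every other state accepts. s0 means no part of `ba` is currently matched.
A 3-state machine:
        a   b   c  
>* s0   s0  s1  s0 
 * s1   s2  s1  s0 
   s2   s2  s2  s2 
(> = start, * = accepting)

start=s0; accept=s0,s1; s0-a->s0; s0-b->s1; s0-c->s0; s1-a->s2; s1-b->s1; s1-c->s0; s2-a->s2; s2-b->s2; s2-c->s2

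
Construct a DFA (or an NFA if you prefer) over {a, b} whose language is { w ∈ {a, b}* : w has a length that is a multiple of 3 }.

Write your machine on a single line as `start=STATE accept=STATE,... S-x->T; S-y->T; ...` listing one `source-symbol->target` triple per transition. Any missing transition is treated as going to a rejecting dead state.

Count input length modulo 3: every symbol advances one step around the cycle S0 → S1 → S2 → S0. Accept at S0.
3 states suffice.
        a   b  
>* S0   S1  S1 
   S1   S2  S2 
   S2   S0  S0 
(> = start, * = accepting)

start=S0; accept=S0; S0-a->S1; S0-b->S1; S1-a->S2; S1-b->S2; S2-a->S0; S2-b->S0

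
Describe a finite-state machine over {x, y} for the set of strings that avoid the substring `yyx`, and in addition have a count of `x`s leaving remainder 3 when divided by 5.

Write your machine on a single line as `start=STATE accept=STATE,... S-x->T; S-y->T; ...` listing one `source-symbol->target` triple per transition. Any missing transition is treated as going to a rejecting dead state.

start=A; accept=G,J,L; A-x->B; A-y->C; B-x->D; B-y->E; C-x->B; C-y->F; D-x->G; D-y->H; E-x->D; E-y->F; F-x->F; F-y->F; G-x->I; G-y->J; H-x->G; H-y->F; I-x->A; I-y->K; J-x->I; J-y->L; K-x->A; K-y->F; L-x->F; L-y->L

Run two small machines in parallel and take their product. One (4 states) tracks partial matches of the forbidden pattern `yyx`; the other (5 states) tracks the count of `x`s modulo 5. Each combined state is a pair, one component from each; accept when both components accept. Equivalent product states are then merged.
12 states suffice.
       x  y 
>  A   B  C 
   B   D  E 
   C   B  F 
   D   G  H 
   E   D  F 
   F   F  F 
 * G   I  J 
   H   G  F 
   I   A  K 
 * J   I  L 
   K   A  F 
 * L   F  L 
(> = start, * = accepting)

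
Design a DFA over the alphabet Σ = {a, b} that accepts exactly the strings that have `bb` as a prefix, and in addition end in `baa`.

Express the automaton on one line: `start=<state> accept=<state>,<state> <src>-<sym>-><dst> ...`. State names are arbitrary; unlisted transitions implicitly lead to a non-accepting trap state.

start=s0 accept=s5 s0-a->s1 s0-b->s2 s1-a->s1 s1-b->s1 s2-a->s1 s2-b->s3 s3-a->s4 s3-b->s3 s4-a->s5 s4-b->s3 s5-a->s6 s5-b->s3 s6-a->s6 s6-b->s3

Handle the two conditions separately and then intersect. The first has 4 states tracking whether the input so far still matches the prefix `bb`; the second has 4 states tracking how much of the suffix `baa` has currently been matched. A product state is a pair (one from each), accepting exactly when both do. After merging equivalent states the machine shrinks.
With 7 states:
        a   b  
>  s0   s1  s2 
   s1   s1  s1 
   s2   s1  s3 
   s3   s4  s3 
   s4   s5  s3 
 * s5   s6  s3 
   s6   s6  s3 
(> = start, * = accepting)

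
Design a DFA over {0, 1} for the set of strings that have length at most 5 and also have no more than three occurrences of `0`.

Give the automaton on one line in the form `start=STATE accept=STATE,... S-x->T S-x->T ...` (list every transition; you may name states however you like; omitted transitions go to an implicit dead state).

start=q0 accept=q0,q1,q2,q3,q4,q5,q6,q7,q8,q10,q11,q12 q0-0->q1 q0-1->q2 q1-0->q3 q1-1->q4 q2-0->q4 q2-1->q5 q3-0->q6 q3-1->q7 q4-0->q7 q4-1->q8 q5-0->q8 q5-1->q8 q6-0->q9 q6-1->q10 q7-0->q10 q7-1->q11 q8-0->q11 q8-1->q11 q9-0->q9 q9-1->q9 q10-0->q9 q10-1->q12 q11-0->q12 q11-1->q12 q12-0->q9 q12-1->q9

Build one automaton per condition and run them in lockstep. One (7 states) tracks the input length, saturating at 6; the other (5 states) tracks the count of `0`s, saturating at 4. Each combined state is a pair, one component from each; accept when both components accept. Equivalent product states are then merged.
          0    1  
>* q0     q1   q2 
 * q1     q3   q4 
 * q2     q4   q5 
 * q3     q6   q7 
 * q4     q7   q8 
 * q5     q8   q8 
 * q6     q9  q10 
 * q7    q10  q11 
 * q8    q11  q11 
   q9     q9   q9 
 * q10    q9  q12 
 * q11   q12  q12 
 * q12    q9   q9 
(> = start, * = accepting)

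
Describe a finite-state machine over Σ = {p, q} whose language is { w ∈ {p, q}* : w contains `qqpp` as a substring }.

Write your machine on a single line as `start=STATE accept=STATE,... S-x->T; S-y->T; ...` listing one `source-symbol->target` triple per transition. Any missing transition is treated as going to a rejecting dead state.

States A..D record the length of the longest prefix of `qqpp` that matches the current input suffix. Reaching E means `qqpp` has been seen, and we stay there forever. Accept from E.
       p  q 
>  A   A  B 
   B   A  C 
   C   D  C 
   D   E  B 
 * E   E  E 
(> = start, * = accepting)

start=A; accept=E; A-p->A; A-q->B; B-p->A; B-q->C; C-p->D; C-q->C; D-p->E; D-q->B; E-p->E; E-q->E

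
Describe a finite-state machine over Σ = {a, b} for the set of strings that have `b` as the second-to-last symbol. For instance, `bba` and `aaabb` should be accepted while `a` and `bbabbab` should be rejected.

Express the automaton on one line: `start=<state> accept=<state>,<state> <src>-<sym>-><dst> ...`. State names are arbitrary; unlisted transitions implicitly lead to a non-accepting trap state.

Because acceptance depends on a position counted from the end, the machine has to buffer the most recent 2 symbols. Make each state the string of the last up-to-2 symbols read; on input `x` shift the window left and append `x`. Accept when the buffered window has length 2 and begins with `b`.
7 states suffice.
        a   b  
>  s0   s1  s2 
   s1   s3  s4 
   s2   s5  s6 
   s3   s3  s4 
   s4   s5  s6 
 * s5   s3  s4 
 * s6   s5  s6 
(> = start, * = accepting)

start=s0 accept=s5,s6 s0-a->s1 s0-b->s2 s1-a->s3 s1-b->s4 s2-a->s5 s2-b->s6 s3-a->s3 s3-b->s4 s4-a->s5 s4-b->s6 s5-a->s3 s5-b->s4 s6-a->s5 s6-b->s6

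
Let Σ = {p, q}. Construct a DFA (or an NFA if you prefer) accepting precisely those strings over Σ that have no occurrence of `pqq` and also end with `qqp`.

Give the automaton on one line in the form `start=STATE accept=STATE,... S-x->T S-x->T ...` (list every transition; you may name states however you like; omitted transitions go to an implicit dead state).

Handle the two conditions separately and then intersect. One (4 states) tracks partial matches of the forbidden pattern `pqq`; the other (4 states) tracks how much of the suffix `qqp` has currently been matched. Each combined state is a pair, one component from each; accept when both components accept. Minimizing collapses redundant product states.
       p  q 
>  A   B  C 
   B   B  B 
   C   B  D 
   D   E  D 
 * E   B  B 
(> = start, * = accepting)

start=A accept=E A-p->B A-q->C B-p->B B-q->B C-p->B C-q->D D-p->E D-q->D E-p->B E-q->B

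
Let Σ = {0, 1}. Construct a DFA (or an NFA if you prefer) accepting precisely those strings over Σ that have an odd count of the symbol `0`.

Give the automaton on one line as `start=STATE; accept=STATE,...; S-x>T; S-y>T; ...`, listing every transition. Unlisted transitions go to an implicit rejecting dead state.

Keep the running count of `0`s modulo 2: each `0` advances along the cycle A → B → A while other symbols loop. Accept at B.
2 states suffice.
       0  1 
>  A   B  A 
 * B   A  B 
(> = start, * = accepting)

start=A; accept=B; A-0>B; A-1>A; B-0>A; B-1>B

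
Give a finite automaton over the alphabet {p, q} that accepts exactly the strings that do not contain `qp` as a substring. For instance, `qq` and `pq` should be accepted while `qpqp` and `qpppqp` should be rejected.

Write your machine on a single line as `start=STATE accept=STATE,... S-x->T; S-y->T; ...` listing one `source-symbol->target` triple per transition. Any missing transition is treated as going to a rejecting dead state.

This is the complement of 'contains `qp`'. Use the same substring-matching states — s0 through s2 holding how much of `qp` has just been matched — but flip the accepting set: everything except the trap s2 accepts.
A 3-state machine:
        p   q  
>* s0   s0  s1 
 * s1   s2  s1 
   s2   s2  s2 
(> = start, * = accepting)

start=s0; accept=s0,s1; s0-p->s0; s0-q->s1; s1-p->s2; s1-q->s1; s2-p->s2; s2-q->s2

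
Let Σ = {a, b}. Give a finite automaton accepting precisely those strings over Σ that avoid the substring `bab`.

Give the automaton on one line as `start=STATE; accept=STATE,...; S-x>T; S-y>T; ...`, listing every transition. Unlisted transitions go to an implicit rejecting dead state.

start=S0; accept=S0,S1,S2; S0-a>S0; S0-b>S1; S1-a>S2; S1-b>S1; S2-a>S0; S2-b>S3; S3-a>S3; S3-b>S3

Track partial matches of the forbidden pattern `bab`. State S3 is a dead state reached once `bab` has occurred; every other state accepts. S0 means no part of `bab` is currently matched.
4 states suffice.
        a   b  
>* S0   S0  S1 
 * S1   S2  S1 
 * S2   S0  S3 
   S3   S3  S3 
(> = start, * = accepting)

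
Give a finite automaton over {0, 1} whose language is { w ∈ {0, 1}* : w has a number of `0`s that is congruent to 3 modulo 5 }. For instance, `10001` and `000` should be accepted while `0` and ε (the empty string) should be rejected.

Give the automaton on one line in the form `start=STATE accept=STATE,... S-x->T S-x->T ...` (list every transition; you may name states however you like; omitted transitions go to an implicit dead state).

The only thing that matters is how many `0`s have appeared, reduced mod 5. Use one state per residue: q0 for 0, …, q4 for 4. Reading `0` moves to the next residue; anything else stays put. q3 is accepting.
A 5-state machine:
        0   1  
>  q0   q1  q0 
   q1   q2  q1 
   q2   q3  q2 
 * q3   q4  q3 
   q4   q0  q4 
(> = start, * = accepting)

start=q0 accept=q3 q0-0->q1 q0-1->q0 q1-0->q2 q1-1->q1 q2-0->q3 q2-1->q2 q3-0->q4 q3-1->q3 q4-0->q0 q4-1->q4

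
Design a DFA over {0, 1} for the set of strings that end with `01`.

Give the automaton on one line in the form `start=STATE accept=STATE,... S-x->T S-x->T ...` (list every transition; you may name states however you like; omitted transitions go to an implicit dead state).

start=s0 accept=s2 s0-0->s1 s0-1->s0 s1-0->s1 s1-1->s2 s2-0->s1 s2-1->s0

Remember how much of `01` the current input suffix matches. State s0 means no match yet; s1 means the last symbol is `0`; s2 means the last 2 symbols are `01`. Only s2 accepts. On a mismatch, fall back to the longest proper suffix that is still a prefix of `01`.
3 states suffice.
        0   1  
>  s0   s1  s0 
   s1   s1  s2 
 * s2   s1  s0 
(> = start, * = accepting)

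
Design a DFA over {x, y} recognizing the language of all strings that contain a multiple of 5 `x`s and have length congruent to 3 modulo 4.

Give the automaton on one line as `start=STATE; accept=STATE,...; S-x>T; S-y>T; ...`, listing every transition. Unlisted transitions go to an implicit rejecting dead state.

Handle the two conditions separately and then intersect. The first has 5 states tracking the count of `x`s modulo 5; the second has 4 states tracking the input length modulo 4. A product state is a pair (one from each), accepting exactly when both do.
20 states suffice.
          x    y  
>  q0     q1   q2 
   q1     q3   q4 
   q2     q4   q5 
   q3     q6   q7 
   q4     q7   q8 
   q5     q8   q9 
   q6    q10  q11 
   q7    q11  q12 
   q8    q12  q13 
 * q9    q13   q0 
   q10    q2  q14 
   q11   q14  q15 
   q12   q15  q16 
   q13   q16   q1 
   q14    q5  q17 
   q15   q17  q18 
   q16   q18   q3 
   q17    q9  q19 
   q18   q19   q6 
   q19    q0  q10 
(> = start, * = accepting)

start=q0; accept=q9; q0-x>q1; q0-y>q2; q1-x>q3; q1-y>q4; q2-x>q4; q2-y>q5; q3-x>q6; q3-y>q7; q4-x>q7; q4-y>q8; q5-x>q8; q5-y>q9; q6-x>q10; q6-y>q11; q7-x>q11; q7-y>q12; q8-x>q12; q8-y>q13; q9-x>q13; q9-y>q0; q10-x>q2; q10-y>q14; q11-x>q14; q11-y>q15; q12-x>q15; q12-y>q16; q13-x>q16; q13-y>q1; q14-x>q5; q14-y>q17; q15-x>q17; q15-y>q18; q16-x>q18; q16-y>q3; q17-x>q9; q17-y>q19; q18-x>q19; q18-y>q6; q19-x>q0; q19-y>q10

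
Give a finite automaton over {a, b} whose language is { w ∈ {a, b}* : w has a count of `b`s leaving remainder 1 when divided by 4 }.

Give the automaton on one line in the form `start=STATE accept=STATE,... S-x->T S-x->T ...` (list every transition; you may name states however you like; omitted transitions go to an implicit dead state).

Keep the running count of `b`s modulo 4: each `b` advances along the cycle s0 → s1 → s2 → s3 → s0 while other symbols loop. Accept at s1.
With 4 states:
        a   b  
>  s0   s0  s1 
 * s1   s1  s2 
   s2   s2  s3 
   s3   s3  s0 
(> = start, * = accepting)

start=s0 accept=s1 s0-a->s0 s0-b->s1 s1-a->s1 s1-b->s2 s2-a->s2 s2-b->s3 s3-a->s3 s3-b->s0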